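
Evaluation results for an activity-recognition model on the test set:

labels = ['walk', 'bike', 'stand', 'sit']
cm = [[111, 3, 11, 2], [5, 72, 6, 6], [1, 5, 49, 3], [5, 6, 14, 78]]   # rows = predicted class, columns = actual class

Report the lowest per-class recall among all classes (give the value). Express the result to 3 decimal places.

Per-class recall (TP/(TP+FN)):
  walk: TP=111, FN=5+1+5=11 → 111/122 = 0.9098
  bike: TP=72, FN=3+5+6=14 → 72/86 = 0.8372
  stand: TP=49, FN=11+6+14=31 → 49/80 = 0.6125
  sit: TP=78, FN=2+6+3=11 → 78/89 = 0.8764
Lowest is class 'stand' with recall = 0.613.

0.613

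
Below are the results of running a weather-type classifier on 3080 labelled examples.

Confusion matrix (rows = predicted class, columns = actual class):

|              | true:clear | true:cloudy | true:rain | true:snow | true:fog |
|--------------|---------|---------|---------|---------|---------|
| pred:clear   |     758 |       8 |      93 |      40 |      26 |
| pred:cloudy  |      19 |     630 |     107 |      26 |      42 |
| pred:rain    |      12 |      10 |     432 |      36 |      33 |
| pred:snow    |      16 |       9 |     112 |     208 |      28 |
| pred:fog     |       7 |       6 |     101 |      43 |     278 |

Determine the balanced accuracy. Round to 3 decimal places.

0.733

Balanced accuracy = mean of per-class recall.
  clear: recall = 758/812 = 0.9335
  cloudy: recall = 630/663 = 0.9502
  rain: recall = 432/845 = 0.5112
  snow: recall = 208/353 = 0.5892
  fog: recall = 278/407 = 0.6830
Mean = (0.9335 + 0.9502 + 0.5112 + 0.5892 + 0.6830) / 5 = 0.733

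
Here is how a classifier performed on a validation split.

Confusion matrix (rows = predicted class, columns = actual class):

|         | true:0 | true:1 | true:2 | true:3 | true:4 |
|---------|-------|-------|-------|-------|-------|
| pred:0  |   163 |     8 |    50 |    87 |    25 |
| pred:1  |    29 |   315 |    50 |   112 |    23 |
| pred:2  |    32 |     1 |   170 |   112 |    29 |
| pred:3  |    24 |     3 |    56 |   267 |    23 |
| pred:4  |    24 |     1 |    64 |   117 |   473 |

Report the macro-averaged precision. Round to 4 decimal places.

Per-class precision (TP/(TP+FP)):
  0: TP=163, FP=8+50+87+25=170 → 163/333 = 0.48949
  1: TP=315, FP=29+50+112+23=214 → 315/529 = 0.59546
  2: TP=170, FP=32+1+112+29=174 → 170/344 = 0.49419
  3: TP=267, FP=24+3+56+23=106 → 267/373 = 0.71582
  4: TP=473, FP=24+1+64+117=206 → 473/679 = 0.69661
Macro-precision = mean = (0.48949 + 0.59546 + 0.49419 + 0.71582 + 0.69661) / 5 = 0.5983

0.5983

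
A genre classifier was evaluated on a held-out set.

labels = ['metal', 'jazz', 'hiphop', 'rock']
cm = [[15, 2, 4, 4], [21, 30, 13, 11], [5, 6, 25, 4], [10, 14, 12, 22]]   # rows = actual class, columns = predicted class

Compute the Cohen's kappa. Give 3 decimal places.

Observed agreement pₒ = trace/N = 92/198 = 0.4646
Expected agreement pₑ = Σ (rowᵢ·colᵢ)/N² = (25·51 + 75·52 + 40·54 + 58·41)/198² = 0.2478
κ = (pₒ − pₑ)/(1 − pₑ) = (0.4646 − 0.2478)/(1 − 0.2478) = 0.288

0.288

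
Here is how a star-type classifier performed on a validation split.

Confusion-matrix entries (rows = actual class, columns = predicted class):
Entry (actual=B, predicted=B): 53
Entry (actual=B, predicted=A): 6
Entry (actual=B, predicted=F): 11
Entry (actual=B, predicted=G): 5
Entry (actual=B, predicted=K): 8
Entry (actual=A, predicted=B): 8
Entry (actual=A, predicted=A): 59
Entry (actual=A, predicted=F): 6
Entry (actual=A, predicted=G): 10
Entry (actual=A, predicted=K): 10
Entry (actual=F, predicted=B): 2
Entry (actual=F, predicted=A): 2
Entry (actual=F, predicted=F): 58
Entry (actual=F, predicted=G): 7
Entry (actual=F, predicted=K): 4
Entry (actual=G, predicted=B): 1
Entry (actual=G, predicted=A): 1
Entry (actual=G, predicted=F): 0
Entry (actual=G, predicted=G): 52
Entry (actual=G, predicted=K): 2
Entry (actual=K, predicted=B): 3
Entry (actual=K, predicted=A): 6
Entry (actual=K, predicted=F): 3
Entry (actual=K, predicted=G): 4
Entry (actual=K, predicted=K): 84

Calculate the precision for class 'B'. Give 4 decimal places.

0.7910

precision = TP/(TP+FP).
B: TP=53, FP=8+2+1+3=14 → 53/67 = 0.79104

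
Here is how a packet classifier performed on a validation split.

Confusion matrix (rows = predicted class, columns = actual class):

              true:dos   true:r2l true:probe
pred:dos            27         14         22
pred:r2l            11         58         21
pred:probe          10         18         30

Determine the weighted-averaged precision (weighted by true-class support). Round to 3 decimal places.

Per-class precision (TP/(TP+FP)):
  dos: TP=27, FP=14+22=36 → 27/63 = 0.4286
  r2l: TP=58, FP=11+21=32 → 58/90 = 0.6444
  probe: TP=30, FP=10+18=28 → 30/58 = 0.5172
Weighted-precision = Σ (supportᵢ/N)·precisionᵢ with N=211: (48/211)·0.4286 + (90/211)·0.6444 + (73/211)·0.5172 = 0.551

0.551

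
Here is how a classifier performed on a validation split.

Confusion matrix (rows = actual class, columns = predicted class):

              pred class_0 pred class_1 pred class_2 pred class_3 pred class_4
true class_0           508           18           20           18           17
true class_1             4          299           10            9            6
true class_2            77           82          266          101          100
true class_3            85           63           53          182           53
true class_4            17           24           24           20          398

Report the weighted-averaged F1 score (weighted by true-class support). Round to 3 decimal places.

0.656

Per-class F1 score (2·TP/(2·TP+FP+FN)):
  class_0: TP=508, FP=4+77+85+17=183, FN=18+20+18+17=73 → 1016/1272 = 0.7987
  class_1: TP=299, FP=18+82+63+24=187, FN=4+10+9+6=29 → 598/814 = 0.7346
  class_2: TP=266, FP=20+10+53+24=107, FN=77+82+101+100=360 → 532/999 = 0.5325
  class_3: TP=182, FP=18+9+101+20=148, FN=85+63+53+53=254 → 364/766 = 0.4752
  class_4: TP=398, FP=17+6+100+53=176, FN=17+24+24+20=85 → 796/1057 = 0.7531
Weighted-F1 score = Σ (supportᵢ/N)·F1 scoreᵢ with N=2454: (581/2454)·0.7987 + (328/2454)·0.7346 + (626/2454)·0.5325 + (436/2454)·0.4752 + (483/2454)·0.7531 = 0.656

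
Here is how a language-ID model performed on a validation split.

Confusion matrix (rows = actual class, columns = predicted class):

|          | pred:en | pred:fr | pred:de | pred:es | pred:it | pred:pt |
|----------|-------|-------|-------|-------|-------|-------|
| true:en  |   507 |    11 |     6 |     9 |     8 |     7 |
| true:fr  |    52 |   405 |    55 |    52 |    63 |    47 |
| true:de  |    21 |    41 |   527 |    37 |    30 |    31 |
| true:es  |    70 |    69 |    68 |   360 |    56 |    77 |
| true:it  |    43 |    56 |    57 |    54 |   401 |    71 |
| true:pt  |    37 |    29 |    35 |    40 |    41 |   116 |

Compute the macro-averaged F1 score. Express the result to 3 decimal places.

0.620

Per-class F1 score (2·TP/(2·TP+FP+FN)):
  en: TP=507, FP=52+21+70+43+37=223, FN=11+6+9+8+7=41 → 1014/1278 = 0.7934
  fr: TP=405, FP=11+41+69+56+29=206, FN=52+55+52+63+47=269 → 810/1285 = 0.6304
  de: TP=527, FP=6+55+68+57+35=221, FN=21+41+37+30+31=160 → 1054/1435 = 0.7345
  es: TP=360, FP=9+52+37+54+40=192, FN=70+69+68+56+77=340 → 720/1252 = 0.5751
  it: TP=401, FP=8+63+30+56+41=198, FN=43+56+57+54+71=281 → 802/1281 = 0.6261
  pt: TP=116, FP=7+47+31+77+71=233, FN=37+29+35+40+41=182 → 232/647 = 0.3586
Macro-F1 score = mean = (0.7934 + 0.6304 + 0.7345 + 0.5751 + 0.6261 + 0.3586) / 6 = 0.620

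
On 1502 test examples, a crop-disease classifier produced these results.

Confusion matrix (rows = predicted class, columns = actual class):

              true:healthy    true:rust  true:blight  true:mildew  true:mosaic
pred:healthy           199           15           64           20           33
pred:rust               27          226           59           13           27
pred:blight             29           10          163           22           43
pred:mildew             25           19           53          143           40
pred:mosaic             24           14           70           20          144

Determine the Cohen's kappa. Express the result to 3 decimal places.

Observed agreement pₒ = trace/N = 875/1502 = 0.5826
Expected agreement pₑ = Σ (rowᵢ·colᵢ)/N² = (304·331 + 284·352 + 409·267 + 218·280 + 287·272)/1502² = 0.1990
κ = (pₒ − pₑ)/(1 − pₑ) = (0.5826 − 0.1990)/(1 − 0.1990) = 0.479

0.479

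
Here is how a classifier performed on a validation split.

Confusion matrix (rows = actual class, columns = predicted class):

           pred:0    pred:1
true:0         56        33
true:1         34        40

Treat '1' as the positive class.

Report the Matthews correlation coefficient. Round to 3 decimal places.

0.170

MCC = (TP·TN − FP·FN) / √((TP+FP)(TP+FN)(TN+FP)(TN+FN))
Numerator = 40·56 − 33·34 = 1118
Denominator = √(73·74·89·90) = √43270020 = 6577.9951
MCC = 1118 / 6577.9951 = 0.170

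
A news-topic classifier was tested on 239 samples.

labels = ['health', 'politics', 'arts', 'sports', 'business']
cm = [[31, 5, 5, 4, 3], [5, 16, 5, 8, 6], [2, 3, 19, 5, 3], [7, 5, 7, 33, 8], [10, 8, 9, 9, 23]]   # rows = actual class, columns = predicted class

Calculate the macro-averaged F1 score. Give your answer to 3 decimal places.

Per-class F1 score (2·TP/(2·TP+FP+FN)):
  health: TP=31, FP=5+2+7+10=24, FN=5+5+4+3=17 → 62/103 = 0.6019
  politics: TP=16, FP=5+3+5+8=21, FN=5+5+8+6=24 → 32/77 = 0.4156
  arts: TP=19, FP=5+5+7+9=26, FN=2+3+5+3=13 → 38/77 = 0.4935
  sports: TP=33, FP=4+8+5+9=26, FN=7+5+7+8=27 → 66/119 = 0.5546
  business: TP=23, FP=3+6+3+8=20, FN=10+8+9+9=36 → 46/102 = 0.4510
Macro-F1 score = mean = (0.6019 + 0.4156 + 0.4935 + 0.5546 + 0.4510) / 5 = 0.503

0.503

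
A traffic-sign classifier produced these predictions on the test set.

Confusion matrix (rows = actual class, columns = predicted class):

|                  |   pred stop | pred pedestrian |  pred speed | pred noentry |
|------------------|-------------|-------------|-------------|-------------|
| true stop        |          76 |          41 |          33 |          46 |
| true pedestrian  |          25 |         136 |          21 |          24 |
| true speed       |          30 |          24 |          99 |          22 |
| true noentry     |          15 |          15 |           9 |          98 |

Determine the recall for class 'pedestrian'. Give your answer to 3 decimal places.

0.660

Treat 'pedestrian' as positive and all other classes as negative.
recall = TP/(TP+FN).
pedestrian: TP=136, FN=25+21+24=70 → 136/206 = 0.6602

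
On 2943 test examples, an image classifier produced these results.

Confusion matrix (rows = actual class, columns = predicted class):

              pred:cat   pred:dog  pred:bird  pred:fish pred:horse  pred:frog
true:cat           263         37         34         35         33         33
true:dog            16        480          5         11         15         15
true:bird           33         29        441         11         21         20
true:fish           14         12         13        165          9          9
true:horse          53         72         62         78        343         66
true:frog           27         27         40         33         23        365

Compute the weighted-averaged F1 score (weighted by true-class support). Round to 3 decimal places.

Per-class F1 score (2·TP/(2·TP+FP+FN)):
  cat: TP=263, FP=16+33+14+53+27=143, FN=37+34+35+33+33=172 → 526/841 = 0.6254
  dog: TP=480, FP=37+29+12+72+27=177, FN=16+5+11+15+15=62 → 960/1199 = 0.8007
  bird: TP=441, FP=34+5+13+62+40=154, FN=33+29+11+21+20=114 → 882/1150 = 0.7670
  fish: TP=165, FP=35+11+11+78+33=168, FN=14+12+13+9+9=57 → 330/555 = 0.5946
  horse: TP=343, FP=33+15+21+9+23=101, FN=53+72+62+78+66=331 → 686/1118 = 0.6136
  frog: TP=365, FP=33+15+20+9+66=143, FN=27+27+40+33+23=150 → 730/1023 = 0.7136
Weighted-F1 score = Σ (supportᵢ/N)·F1 scoreᵢ with N=2943: (435/2943)·0.6254 + (542/2943)·0.8007 + (555/2943)·0.7670 + (222/2943)·0.5946 + (674/2943)·0.6136 + (515/2943)·0.7136 = 0.695

0.695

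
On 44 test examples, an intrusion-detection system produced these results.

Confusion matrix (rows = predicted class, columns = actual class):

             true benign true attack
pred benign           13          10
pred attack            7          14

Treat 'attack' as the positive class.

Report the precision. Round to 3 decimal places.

Precision = TP/(TP+FP) = 14/(14+7) = 14/21 = 0.667

0.667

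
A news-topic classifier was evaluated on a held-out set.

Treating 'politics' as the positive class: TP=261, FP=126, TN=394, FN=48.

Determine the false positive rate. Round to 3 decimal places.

FPR = FP/(FP+TN) = 126/(126+394) = 0.242

0.242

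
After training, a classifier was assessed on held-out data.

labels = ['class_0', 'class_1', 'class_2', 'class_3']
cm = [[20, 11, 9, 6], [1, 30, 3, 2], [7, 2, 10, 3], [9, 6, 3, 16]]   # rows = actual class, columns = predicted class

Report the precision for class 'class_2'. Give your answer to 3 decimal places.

precision = TP/(TP+FP).
class_2: TP=10, FP=9+3+3=15 → 10/25 = 0.4000

0.400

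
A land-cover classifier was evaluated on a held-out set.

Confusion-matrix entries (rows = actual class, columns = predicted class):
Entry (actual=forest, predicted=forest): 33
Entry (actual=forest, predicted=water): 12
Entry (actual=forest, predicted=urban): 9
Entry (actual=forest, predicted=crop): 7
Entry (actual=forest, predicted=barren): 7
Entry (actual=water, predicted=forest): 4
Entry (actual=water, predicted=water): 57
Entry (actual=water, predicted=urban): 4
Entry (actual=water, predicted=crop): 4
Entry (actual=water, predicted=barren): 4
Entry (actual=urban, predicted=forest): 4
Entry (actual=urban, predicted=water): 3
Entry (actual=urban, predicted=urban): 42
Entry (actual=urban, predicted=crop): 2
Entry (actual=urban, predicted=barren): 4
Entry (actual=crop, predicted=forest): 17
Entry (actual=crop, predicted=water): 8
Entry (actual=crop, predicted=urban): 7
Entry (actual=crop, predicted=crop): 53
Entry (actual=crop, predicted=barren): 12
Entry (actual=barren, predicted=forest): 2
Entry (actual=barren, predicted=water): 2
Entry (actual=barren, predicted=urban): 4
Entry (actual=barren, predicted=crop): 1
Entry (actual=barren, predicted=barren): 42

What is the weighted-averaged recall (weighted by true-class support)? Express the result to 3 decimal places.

Per-class recall (TP/(TP+FN)):
  forest: TP=33, FN=12+9+7+7=35 → 33/68 = 0.4853
  water: TP=57, FN=4+4+4+4=16 → 57/73 = 0.7808
  urban: TP=42, FN=4+3+2+4=13 → 42/55 = 0.7636
  crop: TP=53, FN=17+8+7+12=44 → 53/97 = 0.5464
  barren: TP=42, FN=2+2+4+1=9 → 42/51 = 0.8235
Weighted-recall = Σ (supportᵢ/N)·recallᵢ with N=344: (68/344)·0.4853 + (73/344)·0.7808 + (55/344)·0.7636 + (97/344)·0.5464 + (51/344)·0.8235 = 0.660

0.660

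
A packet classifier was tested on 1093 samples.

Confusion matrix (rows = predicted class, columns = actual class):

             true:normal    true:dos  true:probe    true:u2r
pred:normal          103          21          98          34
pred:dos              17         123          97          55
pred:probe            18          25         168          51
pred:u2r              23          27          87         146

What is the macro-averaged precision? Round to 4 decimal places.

0.4952

Per-class precision (TP/(TP+FP)):
  normal: TP=103, FP=21+98+34=153 → 103/256 = 0.40234
  dos: TP=123, FP=17+97+55=169 → 123/292 = 0.42123
  probe: TP=168, FP=18+25+51=94 → 168/262 = 0.64122
  u2r: TP=146, FP=23+27+87=137 → 146/283 = 0.51590
Macro-precision = mean = (0.40234 + 0.42123 + 0.64122 + 0.51590) / 4 = 0.4952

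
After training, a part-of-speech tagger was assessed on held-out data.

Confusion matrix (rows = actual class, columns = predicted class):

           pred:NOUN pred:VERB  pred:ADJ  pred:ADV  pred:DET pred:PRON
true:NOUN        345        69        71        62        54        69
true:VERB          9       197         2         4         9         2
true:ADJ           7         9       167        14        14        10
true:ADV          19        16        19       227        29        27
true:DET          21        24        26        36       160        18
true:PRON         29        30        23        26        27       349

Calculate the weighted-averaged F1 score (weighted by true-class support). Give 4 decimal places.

Per-class F1 score (2·TP/(2·TP+FP+FN)):
  NOUN: TP=345, FP=9+7+19+21+29=85, FN=69+71+62+54+69=325 → 690/1100 = 0.62727
  VERB: TP=197, FP=69+9+16+24+30=148, FN=9+2+4+9+2=26 → 394/568 = 0.69366
  ADJ: TP=167, FP=71+2+19+26+23=141, FN=7+9+14+14+10=54 → 334/529 = 0.63138
  ADV: TP=227, FP=62+4+14+36+26=142, FN=19+16+19+29+27=110 → 454/706 = 0.64306
  DET: TP=160, FP=54+9+14+29+27=133, FN=21+24+26+36+18=125 → 320/578 = 0.55363
  PRON: TP=349, FP=69+2+10+27+18=126, FN=29+30+23+26+27=135 → 698/959 = 0.72784
Weighted-F1 score = Σ (supportᵢ/N)·F1 scoreᵢ with N=2220: (670/2220)·0.62727 + (223/2220)·0.69366 + (221/2220)·0.63138 + (337/2220)·0.64306 + (285/2220)·0.55363 + (484/2220)·0.72784 = 0.6492

0.6492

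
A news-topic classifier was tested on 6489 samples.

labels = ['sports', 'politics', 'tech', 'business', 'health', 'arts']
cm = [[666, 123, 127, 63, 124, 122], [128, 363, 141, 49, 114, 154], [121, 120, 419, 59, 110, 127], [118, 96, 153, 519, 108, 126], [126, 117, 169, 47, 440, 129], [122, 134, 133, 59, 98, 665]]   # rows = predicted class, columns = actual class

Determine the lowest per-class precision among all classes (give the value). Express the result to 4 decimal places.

0.3825

Per-class precision (TP/(TP+FP)):
  sports: TP=666, FP=123+127+63+124+122=559 → 666/1225 = 0.54367
  politics: TP=363, FP=128+141+49+114+154=586 → 363/949 = 0.38251
  tech: TP=419, FP=121+120+59+110+127=537 → 419/956 = 0.43828
  business: TP=519, FP=118+96+153+108+126=601 → 519/1120 = 0.46339
  health: TP=440, FP=126+117+169+47+129=588 → 440/1028 = 0.42802
  arts: TP=665, FP=122+134+133+59+98=546 → 665/1211 = 0.54913
Lowest is class 'politics' with precision = 0.3825.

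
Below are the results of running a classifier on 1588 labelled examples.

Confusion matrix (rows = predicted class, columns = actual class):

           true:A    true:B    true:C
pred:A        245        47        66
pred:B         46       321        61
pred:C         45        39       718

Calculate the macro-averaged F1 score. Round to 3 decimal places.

0.782

Per-class F1 score (2·TP/(2·TP+FP+FN)):
  A: TP=245, FP=47+66=113, FN=46+45=91 → 490/694 = 0.7061
  B: TP=321, FP=46+61=107, FN=47+39=86 → 642/835 = 0.7689
  C: TP=718, FP=45+39=84, FN=66+61=127 → 1436/1647 = 0.8719
Macro-F1 score = mean = (0.7061 + 0.7689 + 0.8719) / 3 = 0.782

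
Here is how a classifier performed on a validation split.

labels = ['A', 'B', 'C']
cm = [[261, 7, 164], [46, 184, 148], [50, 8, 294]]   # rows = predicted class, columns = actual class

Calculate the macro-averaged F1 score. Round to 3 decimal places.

0.638

Per-class F1 score (2·TP/(2·TP+FP+FN)):
  A: TP=261, FP=7+164=171, FN=46+50=96 → 522/789 = 0.6616
  B: TP=184, FP=46+148=194, FN=7+8=15 → 368/577 = 0.6378
  C: TP=294, FP=50+8=58, FN=164+148=312 → 588/958 = 0.6138
Macro-F1 score = mean = (0.6616 + 0.6378 + 0.6138) / 3 = 0.638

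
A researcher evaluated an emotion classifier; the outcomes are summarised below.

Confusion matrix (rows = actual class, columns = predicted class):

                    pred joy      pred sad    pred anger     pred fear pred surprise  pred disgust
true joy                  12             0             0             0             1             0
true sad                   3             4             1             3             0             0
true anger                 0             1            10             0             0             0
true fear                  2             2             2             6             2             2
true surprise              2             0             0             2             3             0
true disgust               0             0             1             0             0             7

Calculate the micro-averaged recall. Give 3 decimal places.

Micro-averaging pools counts across classes: ΣTP=42, ΣFP=24, ΣFN=24.
Micro-recall = TP/(TP+FN) on pooled counts = 0.636 (equals overall accuracy in single-label multiclass).

0.636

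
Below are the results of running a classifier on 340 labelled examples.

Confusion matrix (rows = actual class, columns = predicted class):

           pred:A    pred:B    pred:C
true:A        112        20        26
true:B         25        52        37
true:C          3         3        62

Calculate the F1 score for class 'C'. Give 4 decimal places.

Take TP from the diagonal, FP from the rest of the 'C' prediction marginal, FN from the rest of the 'C' actual marginal.
F1 score = 2·TP/(2·TP+FP+FN).
C: TP=62, FP=26+37=63, FN=3+3=6 → 124/193 = 0.64249

0.6425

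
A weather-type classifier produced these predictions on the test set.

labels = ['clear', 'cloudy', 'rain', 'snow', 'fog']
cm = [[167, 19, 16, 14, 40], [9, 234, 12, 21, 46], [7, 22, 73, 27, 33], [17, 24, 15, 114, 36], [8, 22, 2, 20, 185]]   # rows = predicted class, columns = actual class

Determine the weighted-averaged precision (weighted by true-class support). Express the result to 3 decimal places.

0.673

Per-class precision (TP/(TP+FP)):
  clear: TP=167, FP=19+16+14+40=89 → 167/256 = 0.6523
  cloudy: TP=234, FP=9+12+21+46=88 → 234/322 = 0.7267
  rain: TP=73, FP=7+22+27+33=89 → 73/162 = 0.4506
  snow: TP=114, FP=17+24+15+36=92 → 114/206 = 0.5534
  fog: TP=185, FP=8+22+2+20=52 → 185/237 = 0.7806
Weighted-precision = Σ (supportᵢ/N)·precisionᵢ with N=1183: (208/1183)·0.6523 + (321/1183)·0.7267 + (118/1183)·0.4506 + (196/1183)·0.5534 + (340/1183)·0.7806 = 0.673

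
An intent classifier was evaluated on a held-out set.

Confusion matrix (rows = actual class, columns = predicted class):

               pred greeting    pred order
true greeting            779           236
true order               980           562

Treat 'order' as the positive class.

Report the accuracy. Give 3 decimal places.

Accuracy = (TP+TN)/N = (562+779)/2557 = 0.524

0.524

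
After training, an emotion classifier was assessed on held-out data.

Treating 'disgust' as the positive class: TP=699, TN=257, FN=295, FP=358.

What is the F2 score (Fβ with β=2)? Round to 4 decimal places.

0.6944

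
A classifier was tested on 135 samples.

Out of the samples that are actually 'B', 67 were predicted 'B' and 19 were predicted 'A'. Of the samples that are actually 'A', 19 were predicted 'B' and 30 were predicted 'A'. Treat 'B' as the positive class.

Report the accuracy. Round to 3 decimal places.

0.719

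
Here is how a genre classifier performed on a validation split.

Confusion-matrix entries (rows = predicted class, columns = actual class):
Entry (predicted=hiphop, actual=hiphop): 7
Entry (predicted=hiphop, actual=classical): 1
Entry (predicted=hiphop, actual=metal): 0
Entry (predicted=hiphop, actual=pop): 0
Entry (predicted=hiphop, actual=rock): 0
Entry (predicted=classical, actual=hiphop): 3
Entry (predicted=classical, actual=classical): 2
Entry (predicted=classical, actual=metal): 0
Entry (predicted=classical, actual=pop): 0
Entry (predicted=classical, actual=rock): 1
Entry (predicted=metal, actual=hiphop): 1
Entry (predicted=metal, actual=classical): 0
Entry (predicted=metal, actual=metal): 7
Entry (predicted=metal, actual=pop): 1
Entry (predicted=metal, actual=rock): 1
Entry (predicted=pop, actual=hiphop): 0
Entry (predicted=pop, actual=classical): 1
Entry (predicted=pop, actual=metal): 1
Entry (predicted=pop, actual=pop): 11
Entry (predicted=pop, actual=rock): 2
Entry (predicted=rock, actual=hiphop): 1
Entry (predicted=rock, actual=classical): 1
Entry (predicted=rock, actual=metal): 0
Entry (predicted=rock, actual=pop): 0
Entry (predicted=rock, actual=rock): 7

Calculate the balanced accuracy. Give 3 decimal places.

0.682

Balanced accuracy = mean of per-class recall.
  hiphop: recall = 7/12 = 0.5833
  classical: recall = 2/5 = 0.4000
  metal: recall = 7/8 = 0.8750
  pop: recall = 11/12 = 0.9167
  rock: recall = 7/11 = 0.6364
Mean = (0.5833 + 0.4000 + 0.8750 + 0.9167 + 0.6364) / 5 = 0.682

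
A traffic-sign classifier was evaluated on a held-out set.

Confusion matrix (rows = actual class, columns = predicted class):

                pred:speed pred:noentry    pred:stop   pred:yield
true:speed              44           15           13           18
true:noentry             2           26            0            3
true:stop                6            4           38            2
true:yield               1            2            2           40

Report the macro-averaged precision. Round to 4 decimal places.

Per-class precision (TP/(TP+FP)):
  speed: TP=44, FP=2+6+1=9 → 44/53 = 0.83019
  noentry: TP=26, FP=15+4+2=21 → 26/47 = 0.55319
  stop: TP=38, FP=13+0+2=15 → 38/53 = 0.71698
  yield: TP=40, FP=18+3+2=23 → 40/63 = 0.63492
Macro-precision = mean = (0.83019 + 0.55319 + 0.71698 + 0.63492) / 4 = 0.6838

0.6838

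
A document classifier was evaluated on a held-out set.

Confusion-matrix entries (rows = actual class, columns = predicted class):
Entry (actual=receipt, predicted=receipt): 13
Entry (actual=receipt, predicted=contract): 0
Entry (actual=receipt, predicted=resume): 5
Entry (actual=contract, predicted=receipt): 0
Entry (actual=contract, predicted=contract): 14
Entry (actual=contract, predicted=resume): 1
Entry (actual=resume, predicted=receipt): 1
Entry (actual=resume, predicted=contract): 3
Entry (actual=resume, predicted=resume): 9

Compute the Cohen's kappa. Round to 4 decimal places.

0.6747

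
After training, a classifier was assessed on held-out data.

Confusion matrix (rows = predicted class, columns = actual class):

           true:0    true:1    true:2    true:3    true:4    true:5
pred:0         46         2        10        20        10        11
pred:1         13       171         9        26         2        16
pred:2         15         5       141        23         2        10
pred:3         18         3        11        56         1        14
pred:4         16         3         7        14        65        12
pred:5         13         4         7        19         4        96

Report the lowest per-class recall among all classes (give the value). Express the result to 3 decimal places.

0.354

Per-class recall (TP/(TP+FN)):
  0: TP=46, FN=13+15+18+16+13=75 → 46/121 = 0.3802
  1: TP=171, FN=2+5+3+3+4=17 → 171/188 = 0.9096
  2: TP=141, FN=10+9+11+7+7=44 → 141/185 = 0.7622
  3: TP=56, FN=20+26+23+14+19=102 → 56/158 = 0.3544
  4: TP=65, FN=10+2+2+1+4=19 → 65/84 = 0.7738
  5: TP=96, FN=11+16+10+14+12=63 → 96/159 = 0.6038
Lowest is class '3' with recall = 0.354.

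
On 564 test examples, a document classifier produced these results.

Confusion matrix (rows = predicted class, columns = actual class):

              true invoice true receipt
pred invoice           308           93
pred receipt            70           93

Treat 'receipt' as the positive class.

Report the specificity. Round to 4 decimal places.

0.8148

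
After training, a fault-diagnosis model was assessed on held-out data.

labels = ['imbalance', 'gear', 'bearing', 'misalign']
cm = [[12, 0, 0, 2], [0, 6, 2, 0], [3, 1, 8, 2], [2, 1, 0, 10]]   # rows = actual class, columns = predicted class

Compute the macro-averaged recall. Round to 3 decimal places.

Per-class recall (TP/(TP+FN)):
  imbalance: TP=12, FN=0+0+2=2 → 12/14 = 0.8571
  gear: TP=6, FN=0+2+0=2 → 6/8 = 0.7500
  bearing: TP=8, FN=3+1+2=6 → 8/14 = 0.5714
  misalign: TP=10, FN=2+1+0=3 → 10/13 = 0.7692
Macro-recall = mean = (0.8571 + 0.7500 + 0.5714 + 0.7692) / 4 = 0.737

0.737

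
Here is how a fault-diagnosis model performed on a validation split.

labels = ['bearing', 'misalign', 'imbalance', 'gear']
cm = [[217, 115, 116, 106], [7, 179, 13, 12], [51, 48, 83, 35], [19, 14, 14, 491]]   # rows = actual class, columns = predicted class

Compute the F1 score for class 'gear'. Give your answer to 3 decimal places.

0.831

One-vs-rest for 'gear': TP = diagonal; FP = other classes predicted 'gear'; FN = 'gear' predicted as other.
F1 score = 2·TP/(2·TP+FP+FN).
gear: TP=491, FP=106+12+35=153, FN=19+14+14=47 → 982/1182 = 0.8308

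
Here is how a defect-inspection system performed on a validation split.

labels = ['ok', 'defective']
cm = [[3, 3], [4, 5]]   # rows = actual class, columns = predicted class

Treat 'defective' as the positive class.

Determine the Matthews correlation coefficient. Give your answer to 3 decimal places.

MCC = (TP·TN − FP·FN) / √((TP+FP)(TP+FN)(TN+FP)(TN+FN))
Numerator = 5·3 − 3·4 = 3
Denominator = √(8·9·6·7) = √3024 = 54.9909
MCC = 3 / 54.9909 = 0.055

0.055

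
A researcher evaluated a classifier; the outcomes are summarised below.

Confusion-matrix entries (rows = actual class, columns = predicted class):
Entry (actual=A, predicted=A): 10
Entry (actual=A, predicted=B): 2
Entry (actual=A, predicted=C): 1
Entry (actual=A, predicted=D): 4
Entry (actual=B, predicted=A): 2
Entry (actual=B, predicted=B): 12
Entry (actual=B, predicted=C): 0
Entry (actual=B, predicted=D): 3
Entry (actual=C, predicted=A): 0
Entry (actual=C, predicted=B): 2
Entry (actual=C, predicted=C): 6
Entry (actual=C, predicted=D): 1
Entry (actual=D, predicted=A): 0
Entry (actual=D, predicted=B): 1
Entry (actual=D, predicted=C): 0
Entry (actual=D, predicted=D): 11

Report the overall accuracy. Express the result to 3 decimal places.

Accuracy = trace / total = (10+12+6+11=39) / 55 = 39/55 = 0.709

0.709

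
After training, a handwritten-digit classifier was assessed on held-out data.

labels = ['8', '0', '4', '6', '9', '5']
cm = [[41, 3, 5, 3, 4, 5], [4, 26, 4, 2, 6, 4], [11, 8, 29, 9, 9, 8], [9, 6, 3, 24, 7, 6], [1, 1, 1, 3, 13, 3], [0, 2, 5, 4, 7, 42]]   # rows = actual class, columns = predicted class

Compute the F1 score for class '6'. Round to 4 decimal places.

0.4800

Treat '6' as positive and all other classes as negative.
F1 score = 2·TP/(2·TP+FP+FN).
6: TP=24, FP=3+2+9+3+4=21, FN=9+6+3+7+6=31 → 48/100 = 0.48000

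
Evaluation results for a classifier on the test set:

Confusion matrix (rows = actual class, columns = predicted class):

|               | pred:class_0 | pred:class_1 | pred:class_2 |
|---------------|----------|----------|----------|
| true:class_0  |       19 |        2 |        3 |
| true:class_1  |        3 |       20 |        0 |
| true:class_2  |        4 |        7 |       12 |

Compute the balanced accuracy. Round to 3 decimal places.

Balanced accuracy = mean of per-class recall.
  class_0: recall = 19/24 = 0.7917
  class_1: recall = 20/23 = 0.8696
  class_2: recall = 12/23 = 0.5217
Mean = (0.7917 + 0.8696 + 0.5217) / 3 = 0.728

0.728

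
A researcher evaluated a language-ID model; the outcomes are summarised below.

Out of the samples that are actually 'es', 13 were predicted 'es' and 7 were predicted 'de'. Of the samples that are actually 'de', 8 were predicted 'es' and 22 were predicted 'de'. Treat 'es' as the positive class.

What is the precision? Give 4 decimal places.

0.6190

Precision = TP/(TP+FP) = 13/(13+8) = 13/21 = 0.6190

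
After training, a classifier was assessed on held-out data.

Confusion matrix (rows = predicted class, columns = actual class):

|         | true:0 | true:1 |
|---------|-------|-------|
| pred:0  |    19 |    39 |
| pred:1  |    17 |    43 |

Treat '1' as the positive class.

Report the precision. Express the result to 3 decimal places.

Precision = TP/(TP+FP) = 43/(43+17) = 43/60 = 0.717

0.717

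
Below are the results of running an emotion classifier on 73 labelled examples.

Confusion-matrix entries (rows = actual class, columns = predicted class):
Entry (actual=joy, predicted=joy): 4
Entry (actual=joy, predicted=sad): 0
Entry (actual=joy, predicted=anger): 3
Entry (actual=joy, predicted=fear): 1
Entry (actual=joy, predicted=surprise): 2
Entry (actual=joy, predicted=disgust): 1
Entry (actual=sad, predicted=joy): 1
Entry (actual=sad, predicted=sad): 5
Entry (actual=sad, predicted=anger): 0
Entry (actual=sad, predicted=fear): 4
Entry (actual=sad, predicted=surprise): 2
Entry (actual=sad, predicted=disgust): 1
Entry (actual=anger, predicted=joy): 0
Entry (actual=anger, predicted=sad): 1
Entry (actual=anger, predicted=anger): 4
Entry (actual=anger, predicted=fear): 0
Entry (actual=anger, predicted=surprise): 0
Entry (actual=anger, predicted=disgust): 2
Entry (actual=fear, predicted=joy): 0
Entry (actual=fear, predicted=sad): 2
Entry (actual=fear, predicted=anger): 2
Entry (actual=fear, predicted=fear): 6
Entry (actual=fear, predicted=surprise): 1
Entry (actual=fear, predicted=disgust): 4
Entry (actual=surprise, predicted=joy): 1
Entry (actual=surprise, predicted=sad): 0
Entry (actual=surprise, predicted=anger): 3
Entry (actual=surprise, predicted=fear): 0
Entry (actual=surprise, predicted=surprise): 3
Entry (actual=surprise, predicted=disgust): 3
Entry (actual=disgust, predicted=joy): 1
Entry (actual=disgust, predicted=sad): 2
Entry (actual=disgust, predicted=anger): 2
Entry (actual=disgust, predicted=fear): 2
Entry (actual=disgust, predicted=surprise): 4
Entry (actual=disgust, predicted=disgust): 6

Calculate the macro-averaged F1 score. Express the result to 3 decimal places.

0.386

Per-class F1 score (2·TP/(2·TP+FP+FN)):
  joy: TP=4, FP=1+0+0+1+1=3, FN=0+3+1+2+1=7 → 8/18 = 0.4444
  sad: TP=5, FP=0+1+2+0+2=5, FN=1+0+4+2+1=8 → 10/23 = 0.4348
  anger: TP=4, FP=3+0+2+3+2=10, FN=0+1+0+0+2=3 → 8/21 = 0.3810
  fear: TP=6, FP=1+4+0+0+2=7, FN=0+2+2+1+4=9 → 12/28 = 0.4286
  surprise: TP=3, FP=2+2+0+1+4=9, FN=1+0+3+0+3=7 → 6/22 = 0.2727
  disgust: TP=6, FP=1+1+2+4+3=11, FN=1+2+2+2+4=11 → 12/34 = 0.3529
Macro-F1 score = mean = (0.4444 + 0.4348 + 0.3810 + 0.4286 + 0.2727 + 0.3529) / 6 = 0.386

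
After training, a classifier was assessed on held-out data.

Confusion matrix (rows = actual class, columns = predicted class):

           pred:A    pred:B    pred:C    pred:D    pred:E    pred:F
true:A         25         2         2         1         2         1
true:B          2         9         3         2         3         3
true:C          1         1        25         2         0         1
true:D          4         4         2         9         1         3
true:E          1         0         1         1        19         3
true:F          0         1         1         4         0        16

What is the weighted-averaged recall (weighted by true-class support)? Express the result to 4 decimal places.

Per-class recall (TP/(TP+FN)):
  A: TP=25, FN=2+2+1+2+1=8 → 25/33 = 0.75758
  B: TP=9, FN=2+3+2+3+3=13 → 9/22 = 0.40909
  C: TP=25, FN=1+1+2+0+1=5 → 25/30 = 0.83333
  D: TP=9, FN=4+4+2+1+3=14 → 9/23 = 0.39130
  E: TP=19, FN=1+0+1+1+3=6 → 19/25 = 0.76000
  F: TP=16, FN=0+1+1+4+0=6 → 16/22 = 0.72727
Weighted-recall = Σ (supportᵢ/N)·recallᵢ with N=155: (33/155)·0.75758 + (22/155)·0.40909 + (30/155)·0.83333 + (23/155)·0.39130 + (25/155)·0.76000 + (22/155)·0.72727 = 0.6645

0.6645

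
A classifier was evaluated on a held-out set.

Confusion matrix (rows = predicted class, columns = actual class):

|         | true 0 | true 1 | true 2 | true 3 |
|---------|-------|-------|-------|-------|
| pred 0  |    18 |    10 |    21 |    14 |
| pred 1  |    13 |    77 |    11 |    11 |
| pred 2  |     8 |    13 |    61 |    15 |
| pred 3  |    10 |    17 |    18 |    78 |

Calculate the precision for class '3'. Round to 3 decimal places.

0.634

Take TP from the diagonal, FP from the rest of the '3' prediction marginal, FN from the rest of the '3' actual marginal.
precision = TP/(TP+FP).
3: TP=78, FP=10+17+18=45 → 78/123 = 0.6341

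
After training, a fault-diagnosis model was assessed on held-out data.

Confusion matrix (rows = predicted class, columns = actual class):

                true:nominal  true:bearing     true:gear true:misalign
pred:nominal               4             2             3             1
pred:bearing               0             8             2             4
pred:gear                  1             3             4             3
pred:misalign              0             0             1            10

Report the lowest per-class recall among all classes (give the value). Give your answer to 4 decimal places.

Per-class recall (TP/(TP+FN)):
  nominal: TP=4, FN=0+1+0=1 → 4/5 = 0.80000
  bearing: TP=8, FN=2+3+0=5 → 8/13 = 0.61538
  gear: TP=4, FN=3+2+1=6 → 4/10 = 0.40000
  misalign: TP=10, FN=1+4+3=8 → 10/18 = 0.55556
Lowest is class 'gear' with recall = 0.4000.

0.4000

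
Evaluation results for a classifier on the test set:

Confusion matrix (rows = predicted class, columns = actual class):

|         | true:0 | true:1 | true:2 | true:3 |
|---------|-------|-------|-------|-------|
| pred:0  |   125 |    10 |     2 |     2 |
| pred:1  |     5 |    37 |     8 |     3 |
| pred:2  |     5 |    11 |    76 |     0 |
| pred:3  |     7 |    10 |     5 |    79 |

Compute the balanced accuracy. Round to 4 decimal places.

0.8000

Balanced accuracy = mean of per-class recall.
  0: recall = 125/142 = 0.88028
  1: recall = 37/68 = 0.54412
  2: recall = 76/91 = 0.83516
  3: recall = 79/84 = 0.94048
Mean = (0.88028 + 0.54412 + 0.83516 + 0.94048) / 4 = 0.8000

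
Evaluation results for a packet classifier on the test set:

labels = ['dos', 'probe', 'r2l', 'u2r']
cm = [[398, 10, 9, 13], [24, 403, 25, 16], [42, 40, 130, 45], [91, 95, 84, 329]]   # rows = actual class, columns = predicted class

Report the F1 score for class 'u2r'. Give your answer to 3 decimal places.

Treat 'u2r' as positive and all other classes as negative.
F1 score = 2·TP/(2·TP+FP+FN).
u2r: TP=329, FP=13+16+45=74, FN=91+95+84=270 → 658/1002 = 0.6567

0.657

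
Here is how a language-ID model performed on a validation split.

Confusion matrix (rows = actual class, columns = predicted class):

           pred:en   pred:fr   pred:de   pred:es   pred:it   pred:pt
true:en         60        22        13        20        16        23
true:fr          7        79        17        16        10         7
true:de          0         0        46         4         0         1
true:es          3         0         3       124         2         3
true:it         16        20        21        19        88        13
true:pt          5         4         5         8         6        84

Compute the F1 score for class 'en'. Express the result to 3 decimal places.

0.490

One-vs-rest for 'en': TP = diagonal; FP = other classes predicted 'en'; FN = 'en' predicted as other.
F1 score = 2·TP/(2·TP+FP+FN).
en: TP=60, FP=7+0+3+16+5=31, FN=22+13+20+16+23=94 → 120/245 = 0.4898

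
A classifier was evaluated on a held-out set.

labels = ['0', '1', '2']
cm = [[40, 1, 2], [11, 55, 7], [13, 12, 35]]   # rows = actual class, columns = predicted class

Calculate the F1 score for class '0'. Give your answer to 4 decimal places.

F1 score = 2·TP/(2·TP+FP+FN).
0: TP=40, FP=11+13=24, FN=1+2=3 → 80/107 = 0.74766

0.7477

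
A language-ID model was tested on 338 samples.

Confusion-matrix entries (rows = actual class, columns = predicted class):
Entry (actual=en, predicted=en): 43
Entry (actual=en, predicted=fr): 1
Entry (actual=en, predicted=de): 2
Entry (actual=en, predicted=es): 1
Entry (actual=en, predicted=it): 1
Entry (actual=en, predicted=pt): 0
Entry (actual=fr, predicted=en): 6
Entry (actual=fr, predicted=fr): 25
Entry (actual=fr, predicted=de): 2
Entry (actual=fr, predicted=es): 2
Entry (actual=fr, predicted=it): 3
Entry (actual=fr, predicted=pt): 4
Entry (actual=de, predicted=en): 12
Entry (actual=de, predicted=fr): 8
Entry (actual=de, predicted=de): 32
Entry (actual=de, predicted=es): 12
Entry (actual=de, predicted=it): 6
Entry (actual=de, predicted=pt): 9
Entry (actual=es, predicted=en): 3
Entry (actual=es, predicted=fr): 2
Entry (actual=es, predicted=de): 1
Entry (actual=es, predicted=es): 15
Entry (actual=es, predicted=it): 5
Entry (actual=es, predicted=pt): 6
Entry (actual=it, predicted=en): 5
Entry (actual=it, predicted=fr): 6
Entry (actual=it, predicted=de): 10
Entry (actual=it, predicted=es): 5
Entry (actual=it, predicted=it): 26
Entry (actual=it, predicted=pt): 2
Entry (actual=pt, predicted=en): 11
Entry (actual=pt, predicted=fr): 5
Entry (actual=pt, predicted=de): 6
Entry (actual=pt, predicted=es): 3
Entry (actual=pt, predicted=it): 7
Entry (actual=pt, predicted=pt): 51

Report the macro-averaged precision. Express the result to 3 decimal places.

Per-class precision (TP/(TP+FP)):
  en: TP=43, FP=6+12+3+5+11=37 → 43/80 = 0.5375
  fr: TP=25, FP=1+8+2+6+5=22 → 25/47 = 0.5319
  de: TP=32, FP=2+2+1+10+6=21 → 32/53 = 0.6038
  es: TP=15, FP=1+2+12+5+3=23 → 15/38 = 0.3947
  it: TP=26, FP=1+3+6+5+7=22 → 26/48 = 0.5417
  pt: TP=51, FP=0+4+9+6+2=21 → 51/72 = 0.7083
Macro-precision = mean = (0.5375 + 0.5319 + 0.6038 + 0.3947 + 0.5417 + 0.7083) / 6 = 0.553

0.553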